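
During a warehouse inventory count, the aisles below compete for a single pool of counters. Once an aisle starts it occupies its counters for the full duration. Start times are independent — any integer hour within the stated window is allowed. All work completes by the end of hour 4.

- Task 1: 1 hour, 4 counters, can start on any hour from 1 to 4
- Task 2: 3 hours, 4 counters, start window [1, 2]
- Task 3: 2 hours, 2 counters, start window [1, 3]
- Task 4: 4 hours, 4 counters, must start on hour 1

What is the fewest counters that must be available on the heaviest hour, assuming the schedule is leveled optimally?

10

Early-start (Task 1@1, Task 2@1, Task 3@1, Task 4@1) gives peak 14: h1:14  h2:10  h3:8  h4:4.
Shift Task 2→2.
Schedule Task 1@1, Task 2@2, Task 3@1, Task 4@1: h1:10  h2:10  h3:8  h4:8 — peak 10.
No arrangement of the 24 feasible schedules does better.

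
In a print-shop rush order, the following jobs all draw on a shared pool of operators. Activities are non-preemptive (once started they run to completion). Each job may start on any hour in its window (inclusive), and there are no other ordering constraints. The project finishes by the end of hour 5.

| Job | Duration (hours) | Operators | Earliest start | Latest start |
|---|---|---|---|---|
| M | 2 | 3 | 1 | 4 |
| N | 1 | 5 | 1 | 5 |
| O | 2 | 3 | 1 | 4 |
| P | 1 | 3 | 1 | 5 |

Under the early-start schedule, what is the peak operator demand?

14

Early-start schedule: M@1, N@1, O@1, P@1.
Load per hour: hour 1: 14, hour 2: 6, hour 3: 0, hour 4: 0, hour 5: 0.
Peak is 14.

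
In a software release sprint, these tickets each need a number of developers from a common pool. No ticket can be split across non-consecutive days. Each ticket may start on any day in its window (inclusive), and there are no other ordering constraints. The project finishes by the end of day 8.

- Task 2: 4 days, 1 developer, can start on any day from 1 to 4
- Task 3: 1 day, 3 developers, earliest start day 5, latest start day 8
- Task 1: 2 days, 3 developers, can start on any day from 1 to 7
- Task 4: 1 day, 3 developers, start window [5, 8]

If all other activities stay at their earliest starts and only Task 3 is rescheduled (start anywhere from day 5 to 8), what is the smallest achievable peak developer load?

4

Task 3@5: d1:4  d2:4  d3:1  d4:1  d5:6  d6:0  d7:0  d8:0 → peak 6
Task 3@6: d1:4  d2:4  d3:1  d4:1  d5:3  d6:3  d7:0  d8:0 → peak 4
Task 3@7: d1:4  d2:4  d3:1  d4:1  d5:3  d6:0  d7:3  d8:0 → peak 4
Task 3@8: d1:4  d2:4  d3:1  d4:1  d5:3  d6:0  d7:0  d8:3 → peak 4
Best is Task 3@6, peak 4.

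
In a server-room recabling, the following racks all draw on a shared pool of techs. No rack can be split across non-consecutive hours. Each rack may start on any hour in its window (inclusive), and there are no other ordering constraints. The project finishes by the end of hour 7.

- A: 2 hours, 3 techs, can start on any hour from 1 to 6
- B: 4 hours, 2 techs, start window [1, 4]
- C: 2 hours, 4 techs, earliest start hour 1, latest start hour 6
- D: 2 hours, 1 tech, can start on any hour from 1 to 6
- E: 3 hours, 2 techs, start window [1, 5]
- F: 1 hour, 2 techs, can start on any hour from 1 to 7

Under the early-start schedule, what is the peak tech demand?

14

Early-start schedule: A@1, B@1, C@1, D@1, E@1, F@1.
Load per hour: hour 1: 14, hour 2: 12, hour 3: 4, hour 4: 2, hour 5: 0, hour 6: 0, hour 7: 0.
Peak is 14.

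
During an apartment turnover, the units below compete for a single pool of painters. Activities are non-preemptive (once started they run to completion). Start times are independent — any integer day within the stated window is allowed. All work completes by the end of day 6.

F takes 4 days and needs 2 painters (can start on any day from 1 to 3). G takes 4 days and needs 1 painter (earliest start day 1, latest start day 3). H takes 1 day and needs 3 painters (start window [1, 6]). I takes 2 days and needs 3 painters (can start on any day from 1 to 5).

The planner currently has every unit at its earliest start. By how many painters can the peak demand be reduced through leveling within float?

4

Early-start peak: d1:9  d2:6  d3:3  d4:3  d5:0  d6:0 ⇒ 9.
Leveled (F@1, G@2, H@1, I@5): d1:5  d2:3  d3:3  d4:3  d5:4  d6:3 ⇒ 5.
Reduction 9 − 5 = 4.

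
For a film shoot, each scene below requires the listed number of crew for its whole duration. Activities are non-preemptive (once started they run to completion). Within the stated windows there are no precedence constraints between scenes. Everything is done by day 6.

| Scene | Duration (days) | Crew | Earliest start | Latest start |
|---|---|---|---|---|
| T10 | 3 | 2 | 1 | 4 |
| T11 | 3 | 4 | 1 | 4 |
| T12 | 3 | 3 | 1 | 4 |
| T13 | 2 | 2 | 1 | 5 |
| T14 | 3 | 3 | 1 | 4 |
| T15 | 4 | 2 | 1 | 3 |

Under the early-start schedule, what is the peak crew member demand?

16

Early-start schedule: T10@1, T11@1, T12@1, T13@1, T14@1, T15@1.
Load per day: day 1: 16, day 2: 16, day 3: 14, day 4: 2, day 5: 0, day 6: 0.
Peak is 16.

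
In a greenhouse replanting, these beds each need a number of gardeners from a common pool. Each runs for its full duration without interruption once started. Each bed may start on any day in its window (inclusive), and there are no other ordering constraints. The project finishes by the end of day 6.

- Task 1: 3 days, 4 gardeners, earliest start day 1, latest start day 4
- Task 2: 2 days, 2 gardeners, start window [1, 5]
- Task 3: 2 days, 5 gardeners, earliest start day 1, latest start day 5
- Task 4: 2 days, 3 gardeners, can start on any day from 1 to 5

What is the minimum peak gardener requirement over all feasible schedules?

7

Early-start (Task 1@1, Task 2@1, Task 3@1, Task 4@1) gives peak 14: d1:14  d2:14  d3:4  d4:0  d5:0  d6:0.
Shift Task 3→5, Task 4→3.
Schedule Task 1@1, Task 2@1, Task 3@5, Task 4@3: d1:6  d2:6  d3:7  d4:3  d5:5  d6:5 — peak 7.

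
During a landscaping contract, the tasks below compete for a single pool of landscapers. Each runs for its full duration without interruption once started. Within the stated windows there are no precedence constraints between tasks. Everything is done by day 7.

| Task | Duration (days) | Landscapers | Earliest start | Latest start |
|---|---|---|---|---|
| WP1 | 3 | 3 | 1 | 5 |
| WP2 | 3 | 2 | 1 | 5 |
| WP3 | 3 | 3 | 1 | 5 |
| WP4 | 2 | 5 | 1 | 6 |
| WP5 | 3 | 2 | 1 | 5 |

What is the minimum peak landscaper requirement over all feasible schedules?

8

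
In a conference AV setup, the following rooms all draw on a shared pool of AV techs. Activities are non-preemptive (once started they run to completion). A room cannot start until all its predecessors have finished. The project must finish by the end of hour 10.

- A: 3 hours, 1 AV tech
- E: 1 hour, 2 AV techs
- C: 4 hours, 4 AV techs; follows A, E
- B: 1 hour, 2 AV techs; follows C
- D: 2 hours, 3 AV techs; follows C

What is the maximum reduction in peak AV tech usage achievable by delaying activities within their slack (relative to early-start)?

1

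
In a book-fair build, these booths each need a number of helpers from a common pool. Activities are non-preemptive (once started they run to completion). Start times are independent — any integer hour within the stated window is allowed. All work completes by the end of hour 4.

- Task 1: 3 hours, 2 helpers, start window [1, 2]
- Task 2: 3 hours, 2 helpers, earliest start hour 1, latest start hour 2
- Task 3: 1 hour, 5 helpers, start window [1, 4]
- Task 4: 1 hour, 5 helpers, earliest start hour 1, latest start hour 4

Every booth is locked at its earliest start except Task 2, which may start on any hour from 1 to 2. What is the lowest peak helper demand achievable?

12

Task 2@1: h1:14  h2:4  h3:4  h4:0 → peak 14
Task 2@2: h1:12  h2:4  h3:4  h4:2 → peak 12
Best is Task 2@2, peak 12.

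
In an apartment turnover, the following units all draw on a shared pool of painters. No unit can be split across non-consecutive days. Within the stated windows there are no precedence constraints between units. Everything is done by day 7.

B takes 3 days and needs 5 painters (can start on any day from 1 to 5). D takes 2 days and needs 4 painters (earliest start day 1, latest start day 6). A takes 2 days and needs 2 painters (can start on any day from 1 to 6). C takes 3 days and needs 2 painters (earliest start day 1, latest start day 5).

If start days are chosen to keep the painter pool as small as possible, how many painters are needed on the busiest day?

6

Early-start (B@1, D@1, A@1, C@1) gives peak 13: d1:13  d2:13  d3:7  d4:0  d5:0  d6:0  d7:0.
Shift D→4, A→6, C→4.
Schedule B@1, D@4, A@6, C@4: d1:5  d2:5  d3:5  d4:6  d5:6  d6:4  d7:2 — peak 6.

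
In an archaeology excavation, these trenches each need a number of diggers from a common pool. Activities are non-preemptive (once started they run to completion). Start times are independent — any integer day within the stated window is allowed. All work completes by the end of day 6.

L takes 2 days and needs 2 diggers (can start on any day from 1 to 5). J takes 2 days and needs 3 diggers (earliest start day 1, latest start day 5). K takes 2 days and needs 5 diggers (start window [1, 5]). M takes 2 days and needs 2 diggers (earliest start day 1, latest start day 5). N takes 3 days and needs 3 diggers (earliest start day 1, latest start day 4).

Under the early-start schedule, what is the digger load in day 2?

At early start, day 2 has: L, J, K, M, N.
Demand: 2 + 3 + 5 + 2 + 3 = 15.

15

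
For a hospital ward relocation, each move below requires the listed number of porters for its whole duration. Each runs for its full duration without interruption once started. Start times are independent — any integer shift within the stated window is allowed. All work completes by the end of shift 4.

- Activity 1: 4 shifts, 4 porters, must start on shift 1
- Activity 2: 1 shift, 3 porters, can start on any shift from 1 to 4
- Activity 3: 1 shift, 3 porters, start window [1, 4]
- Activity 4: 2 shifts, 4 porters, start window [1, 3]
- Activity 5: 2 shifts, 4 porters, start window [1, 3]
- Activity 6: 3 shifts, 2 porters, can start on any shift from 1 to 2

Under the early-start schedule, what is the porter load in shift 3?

6

At early start, shift 3 has: Activity 1, Activity 6.
Demand: 4 + 2 = 6.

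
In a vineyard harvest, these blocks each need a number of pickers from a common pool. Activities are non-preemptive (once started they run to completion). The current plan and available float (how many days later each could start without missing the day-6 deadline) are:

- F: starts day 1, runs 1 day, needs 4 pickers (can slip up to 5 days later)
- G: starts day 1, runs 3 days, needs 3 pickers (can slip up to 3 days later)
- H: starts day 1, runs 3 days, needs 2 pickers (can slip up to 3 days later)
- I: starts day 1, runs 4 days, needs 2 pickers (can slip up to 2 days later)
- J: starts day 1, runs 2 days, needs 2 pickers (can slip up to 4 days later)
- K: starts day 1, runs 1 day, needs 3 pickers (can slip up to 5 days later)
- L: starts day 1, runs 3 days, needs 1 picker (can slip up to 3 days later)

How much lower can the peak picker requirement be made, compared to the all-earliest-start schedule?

Early-start peak: d1:17  d2:10  d3:8  d4:2  d5:0  d6:0 ⇒ 17.
Leveled (F@1, G@1, H@2, I@2, J@4, K@6, L@4): d1:7  d2:7  d3:7  d4:7  d5:5  d6:4 ⇒ 7.
Reduction 17 − 7 = 10.

10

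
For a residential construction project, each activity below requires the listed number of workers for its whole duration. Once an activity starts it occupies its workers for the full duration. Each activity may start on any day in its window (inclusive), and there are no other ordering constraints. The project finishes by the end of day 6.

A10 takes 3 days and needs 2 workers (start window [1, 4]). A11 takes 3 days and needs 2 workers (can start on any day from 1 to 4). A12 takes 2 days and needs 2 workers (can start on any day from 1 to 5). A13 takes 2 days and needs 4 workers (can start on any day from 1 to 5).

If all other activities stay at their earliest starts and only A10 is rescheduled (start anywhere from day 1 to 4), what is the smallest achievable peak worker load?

8

A10@1: d1:10  d2:10  d3:4  d4:0  d5:0  d6:0 → peak 10
A10@2: d1:8  d2:10  d3:4  d4:2  d5:0  d6:0 → peak 10
A10@3: d1:8  d2:8  d3:4  d4:2  d5:2  d6:0 → peak 8
A10@4: d1:8  d2:8  d3:2  d4:2  d5:2  d6:2 → peak 8
Best is A10@3, peak 8.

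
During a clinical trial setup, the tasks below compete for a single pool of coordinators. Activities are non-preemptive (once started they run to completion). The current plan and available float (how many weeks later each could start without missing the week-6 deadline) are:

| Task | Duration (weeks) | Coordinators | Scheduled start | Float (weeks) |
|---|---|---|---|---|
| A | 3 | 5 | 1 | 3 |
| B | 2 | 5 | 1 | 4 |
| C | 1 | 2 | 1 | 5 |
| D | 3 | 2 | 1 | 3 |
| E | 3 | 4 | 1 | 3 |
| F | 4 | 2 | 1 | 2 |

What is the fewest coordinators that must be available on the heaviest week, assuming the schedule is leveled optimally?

Early-start (A@1, B@1, C@1, D@1, E@1, F@1) gives peak 20: w1:20  w2:18  w3:13  w4:2  w5:0  w6:0.
Shift B→5, D→2, E→4.
Schedule A@1, B@5, C@1, D@2, E@4, F@1: w1:9  w2:9  w3:9  w4:8  w5:9  w6:9 — peak 9.
Total coordinator-weeks = 53 over 6 weeks ⇒ peak ≥ ⌈53/6⌉ = 9, so 9 is optimal.

9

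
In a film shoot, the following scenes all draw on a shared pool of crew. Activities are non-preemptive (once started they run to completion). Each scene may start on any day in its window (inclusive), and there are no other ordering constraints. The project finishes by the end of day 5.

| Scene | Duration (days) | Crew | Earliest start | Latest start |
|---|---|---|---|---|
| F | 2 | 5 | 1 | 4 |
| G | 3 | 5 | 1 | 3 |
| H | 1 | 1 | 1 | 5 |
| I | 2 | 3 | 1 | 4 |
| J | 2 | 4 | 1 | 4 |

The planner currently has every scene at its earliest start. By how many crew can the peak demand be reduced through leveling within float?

Early-start peak: d1:18  d2:17  d3:5  d4:0  d5:0 ⇒ 18.
Leveled (F@1, G@3, H@1, I@1, J@3): d1:9  d2:8  d3:9  d4:9  d5:5 ⇒ 9.
Reduction 18 − 9 = 9.

9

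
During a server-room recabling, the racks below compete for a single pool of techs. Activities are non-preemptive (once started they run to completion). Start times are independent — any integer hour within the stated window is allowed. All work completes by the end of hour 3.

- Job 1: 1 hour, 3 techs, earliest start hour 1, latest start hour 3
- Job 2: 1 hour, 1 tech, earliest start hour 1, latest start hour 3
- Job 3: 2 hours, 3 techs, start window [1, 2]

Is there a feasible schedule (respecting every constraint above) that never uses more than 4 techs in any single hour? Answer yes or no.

yes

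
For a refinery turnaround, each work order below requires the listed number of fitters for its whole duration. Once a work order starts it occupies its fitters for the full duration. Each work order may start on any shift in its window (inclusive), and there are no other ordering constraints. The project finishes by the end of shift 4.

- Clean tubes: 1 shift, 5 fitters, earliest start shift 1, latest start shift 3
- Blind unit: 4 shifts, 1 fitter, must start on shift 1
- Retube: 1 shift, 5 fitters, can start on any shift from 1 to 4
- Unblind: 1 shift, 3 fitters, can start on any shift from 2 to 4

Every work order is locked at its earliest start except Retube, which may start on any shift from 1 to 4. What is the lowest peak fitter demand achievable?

Retube@1: s1:11  s2:4  s3:1  s4:1 → peak 11
Retube@2: s1:6  s2:9  s3:1  s4:1 → peak 9
Retube@3: s1:6  s2:4  s3:6  s4:1 → peak 6
Retube@4: s1:6  s2:4  s3:1  s4:6 → peak 6
Best is Retube@3, peak 6.

6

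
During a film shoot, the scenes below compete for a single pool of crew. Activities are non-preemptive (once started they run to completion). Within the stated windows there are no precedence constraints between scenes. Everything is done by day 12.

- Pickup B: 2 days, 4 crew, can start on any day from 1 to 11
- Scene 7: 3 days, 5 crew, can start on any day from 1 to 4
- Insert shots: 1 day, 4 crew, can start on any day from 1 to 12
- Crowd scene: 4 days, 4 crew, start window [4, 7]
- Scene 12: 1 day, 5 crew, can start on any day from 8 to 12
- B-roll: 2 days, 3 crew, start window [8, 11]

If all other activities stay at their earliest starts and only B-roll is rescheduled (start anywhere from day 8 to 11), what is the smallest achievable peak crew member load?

13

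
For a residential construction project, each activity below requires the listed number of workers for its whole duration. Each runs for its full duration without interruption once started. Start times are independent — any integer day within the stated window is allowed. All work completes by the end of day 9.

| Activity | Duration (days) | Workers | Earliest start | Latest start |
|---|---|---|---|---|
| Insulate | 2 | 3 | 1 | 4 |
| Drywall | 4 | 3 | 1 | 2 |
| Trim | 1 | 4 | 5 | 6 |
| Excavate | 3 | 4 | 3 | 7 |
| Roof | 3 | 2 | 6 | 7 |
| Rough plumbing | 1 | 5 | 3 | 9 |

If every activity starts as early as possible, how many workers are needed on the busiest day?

12

Early-start schedule: Insulate@1, Drywall@1, Trim@5, Excavate@3, Roof@6, Rough plumbing@3.
Load per day: day 1: 6, day 2: 6, day 3: 12, day 4: 7, day 5: 8, day 6: 2, day 7: 2, day 8: 2, day 9: 0.
Peak is 12.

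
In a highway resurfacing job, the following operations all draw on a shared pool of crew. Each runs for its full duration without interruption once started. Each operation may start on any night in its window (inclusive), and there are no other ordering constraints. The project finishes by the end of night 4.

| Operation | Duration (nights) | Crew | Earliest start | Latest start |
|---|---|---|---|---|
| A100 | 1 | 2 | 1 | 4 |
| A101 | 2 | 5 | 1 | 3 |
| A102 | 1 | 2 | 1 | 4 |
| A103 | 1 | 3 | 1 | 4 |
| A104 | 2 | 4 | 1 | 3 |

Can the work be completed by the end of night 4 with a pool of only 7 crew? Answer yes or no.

yes

Schedule A100@1, A101@1, A102@2, A103@3, A104@3: n1:7  n2:7  n3:7  n4:4 — peak 7 ≤ 7.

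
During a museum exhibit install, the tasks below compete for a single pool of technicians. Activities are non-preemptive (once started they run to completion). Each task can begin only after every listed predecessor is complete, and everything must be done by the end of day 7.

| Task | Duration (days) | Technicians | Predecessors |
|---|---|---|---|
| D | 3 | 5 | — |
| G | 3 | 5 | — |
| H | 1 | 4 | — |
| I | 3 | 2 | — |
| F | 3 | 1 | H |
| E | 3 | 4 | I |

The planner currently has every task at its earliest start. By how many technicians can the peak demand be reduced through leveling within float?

Early-start peak: d1:16  d2:13  d3:13  d4:5  d5:4  d6:4  d7:0 ⇒ 16.
Leveled (D@1, G@4, H@1, I@2, F@2, E@5): d1:9  d2:8  d3:8  d4:8  d5:9  d6:9  d7:4 ⇒ 9.
Reduction 16 − 9 = 7.

7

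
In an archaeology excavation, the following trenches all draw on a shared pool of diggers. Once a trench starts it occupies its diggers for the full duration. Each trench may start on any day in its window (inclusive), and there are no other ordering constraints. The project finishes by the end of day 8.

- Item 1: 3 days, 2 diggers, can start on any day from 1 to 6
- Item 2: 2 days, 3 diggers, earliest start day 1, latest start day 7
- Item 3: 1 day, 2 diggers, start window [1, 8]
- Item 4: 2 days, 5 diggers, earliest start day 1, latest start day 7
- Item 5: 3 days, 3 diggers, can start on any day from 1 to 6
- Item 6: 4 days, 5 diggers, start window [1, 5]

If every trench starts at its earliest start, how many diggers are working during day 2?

18

At early start, day 2 has: Item 1, Item 2, Item 4, Item 5, Item 6.
Demand: 2 + 3 + 5 + 3 + 5 = 18.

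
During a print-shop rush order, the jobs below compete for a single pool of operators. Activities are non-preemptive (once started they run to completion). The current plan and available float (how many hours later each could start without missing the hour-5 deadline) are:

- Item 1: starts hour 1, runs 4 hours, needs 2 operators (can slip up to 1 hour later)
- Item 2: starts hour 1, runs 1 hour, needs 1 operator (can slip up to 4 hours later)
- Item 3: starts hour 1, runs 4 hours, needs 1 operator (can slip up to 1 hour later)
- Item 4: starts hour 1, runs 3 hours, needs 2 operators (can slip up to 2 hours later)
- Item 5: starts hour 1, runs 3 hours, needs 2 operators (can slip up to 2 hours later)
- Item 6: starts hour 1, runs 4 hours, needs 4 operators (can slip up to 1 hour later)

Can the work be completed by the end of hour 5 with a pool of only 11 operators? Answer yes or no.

yes

Schedule Item 1@1, Item 2@1, Item 3@1, Item 4@1, Item 5@1, Item 6@2: h1:8  h2:11  h3:11  h4:7  h5:4 — peak 11 ≤ 11.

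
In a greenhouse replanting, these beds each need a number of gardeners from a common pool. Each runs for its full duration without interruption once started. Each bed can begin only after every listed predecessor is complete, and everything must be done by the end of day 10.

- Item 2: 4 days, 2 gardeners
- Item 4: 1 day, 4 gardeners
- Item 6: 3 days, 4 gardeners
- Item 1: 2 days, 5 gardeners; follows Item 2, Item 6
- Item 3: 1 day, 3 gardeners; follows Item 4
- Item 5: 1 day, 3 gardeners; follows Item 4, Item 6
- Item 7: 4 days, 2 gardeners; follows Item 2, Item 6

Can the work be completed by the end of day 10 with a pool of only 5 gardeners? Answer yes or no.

no

The minimum achievable peak is 6; 5 < 6, so no feasible schedule stays within the cap.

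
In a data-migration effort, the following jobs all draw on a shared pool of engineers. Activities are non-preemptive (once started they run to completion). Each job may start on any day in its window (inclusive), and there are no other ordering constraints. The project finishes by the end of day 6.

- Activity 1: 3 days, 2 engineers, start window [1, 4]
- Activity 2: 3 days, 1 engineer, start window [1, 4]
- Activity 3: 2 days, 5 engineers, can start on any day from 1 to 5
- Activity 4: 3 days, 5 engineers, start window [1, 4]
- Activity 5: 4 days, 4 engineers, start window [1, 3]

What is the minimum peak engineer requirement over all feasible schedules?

Early-start (Activity 1@1, Activity 2@1, Activity 3@1, Activity 4@1, Activity 5@1) gives peak 17: d1:17  d2:17  d3:12  d4:4  d5:0  d6:0.
Shift Activity 4→4, Activity 5→3.
Schedule Activity 1@1, Activity 2@1, Activity 3@1, Activity 4@4, Activity 5@3: d1:8  d2:8  d3:7  d4:9  d5:9  d6:9 — peak 9.
Total engineer-days = 50 over 6 days ⇒ peak ≥ ⌈50/6⌉ = 9, so 9 is optimal.

9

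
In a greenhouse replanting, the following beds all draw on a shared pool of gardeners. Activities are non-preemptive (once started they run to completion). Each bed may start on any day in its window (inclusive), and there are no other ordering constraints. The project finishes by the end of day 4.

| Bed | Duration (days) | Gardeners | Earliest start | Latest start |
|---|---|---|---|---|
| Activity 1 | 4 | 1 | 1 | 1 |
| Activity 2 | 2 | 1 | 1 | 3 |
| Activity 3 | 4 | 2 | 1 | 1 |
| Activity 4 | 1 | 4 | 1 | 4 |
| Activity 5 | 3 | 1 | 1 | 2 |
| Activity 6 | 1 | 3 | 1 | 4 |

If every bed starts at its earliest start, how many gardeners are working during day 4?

3

At early start, day 4 has: Activity 1, Activity 3.
Demand: 1 + 2 = 3.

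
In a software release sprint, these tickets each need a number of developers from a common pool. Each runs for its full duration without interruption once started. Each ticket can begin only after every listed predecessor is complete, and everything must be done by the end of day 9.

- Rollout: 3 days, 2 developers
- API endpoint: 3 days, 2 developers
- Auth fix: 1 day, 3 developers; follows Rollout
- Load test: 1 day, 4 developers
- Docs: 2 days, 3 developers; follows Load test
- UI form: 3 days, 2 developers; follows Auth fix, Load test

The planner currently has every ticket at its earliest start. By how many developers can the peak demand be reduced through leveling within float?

Early-start peak: d1:8  d2:7  d3:7  d4:3  d5:2  d6:2  d7:2  d8:0  d9:0 ⇒ 8.
Leveled (Rollout@1, API endpoint@1, Auth fix@4, Load test@5, Docs@6, UI form@6): d1:4  d2:4  d3:4  d4:3  d5:4  d6:5  d7:5  d8:2  d9:0 ⇒ 5.
Reduction 8 − 5 = 3.

3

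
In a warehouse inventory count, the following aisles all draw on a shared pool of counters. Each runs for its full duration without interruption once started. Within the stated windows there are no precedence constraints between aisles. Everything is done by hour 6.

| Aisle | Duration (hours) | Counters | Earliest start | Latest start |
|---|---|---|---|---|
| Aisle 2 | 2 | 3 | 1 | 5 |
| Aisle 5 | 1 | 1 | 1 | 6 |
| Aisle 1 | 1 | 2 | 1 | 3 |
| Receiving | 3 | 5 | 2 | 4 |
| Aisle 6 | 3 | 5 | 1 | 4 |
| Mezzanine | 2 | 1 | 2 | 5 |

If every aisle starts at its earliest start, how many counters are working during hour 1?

11

At early start, hour 1 has: Aisle 2, Aisle 5, Aisle 1, Aisle 6.
Demand: 3 + 1 + 2 + 5 = 11.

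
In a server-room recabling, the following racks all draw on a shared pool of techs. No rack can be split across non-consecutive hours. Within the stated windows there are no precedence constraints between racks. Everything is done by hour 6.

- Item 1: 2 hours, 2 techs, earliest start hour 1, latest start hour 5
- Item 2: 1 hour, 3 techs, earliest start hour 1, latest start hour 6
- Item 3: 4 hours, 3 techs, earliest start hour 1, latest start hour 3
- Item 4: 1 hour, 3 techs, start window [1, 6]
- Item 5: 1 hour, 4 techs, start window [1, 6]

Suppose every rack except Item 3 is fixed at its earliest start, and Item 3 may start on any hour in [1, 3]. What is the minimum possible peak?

Item 3@1: h1:15  h2:5  h3:3  h4:3  h5:0  h6:0 → peak 15
Item 3@2: h1:12  h2:5  h3:3  h4:3  h5:3  h6:0 → peak 12
Item 3@3: h1:12  h2:2  h3:3  h4:3  h5:3  h6:3 → peak 12
Best is Item 3@2, peak 12.

12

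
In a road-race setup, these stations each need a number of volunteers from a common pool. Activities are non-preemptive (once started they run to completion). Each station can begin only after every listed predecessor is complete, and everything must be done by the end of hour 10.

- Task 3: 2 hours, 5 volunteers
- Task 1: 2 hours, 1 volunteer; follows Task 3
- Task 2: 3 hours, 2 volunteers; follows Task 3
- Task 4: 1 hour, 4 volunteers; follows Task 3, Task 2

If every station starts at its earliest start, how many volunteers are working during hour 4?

3

At early start, hour 4 has: Task 1, Task 2.
Demand: 1 + 2 = 3.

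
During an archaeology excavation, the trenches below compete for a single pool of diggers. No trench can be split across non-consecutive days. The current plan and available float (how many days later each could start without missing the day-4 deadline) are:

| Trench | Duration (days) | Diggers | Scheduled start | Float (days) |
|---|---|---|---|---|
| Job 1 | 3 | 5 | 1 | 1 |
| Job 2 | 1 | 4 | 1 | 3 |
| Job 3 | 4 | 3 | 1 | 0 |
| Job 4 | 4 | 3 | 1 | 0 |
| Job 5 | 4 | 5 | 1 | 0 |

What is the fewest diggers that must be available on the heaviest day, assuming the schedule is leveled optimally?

16

Early-start (Job 1@1, Job 2@1, Job 3@1, Job 4@1, Job 5@1) gives peak 20: d1:20  d2:16  d3:16  d4:11.
Shift Job 2→4.
Schedule Job 1@1, Job 2@4, Job 3@1, Job 4@1, Job 5@1: d1:16  d2:16  d3:16  d4:15 — peak 16.
Total digger-days = 63 over 4 days ⇒ peak ≥ ⌈63/4⌉ = 16, so 16 is optimal.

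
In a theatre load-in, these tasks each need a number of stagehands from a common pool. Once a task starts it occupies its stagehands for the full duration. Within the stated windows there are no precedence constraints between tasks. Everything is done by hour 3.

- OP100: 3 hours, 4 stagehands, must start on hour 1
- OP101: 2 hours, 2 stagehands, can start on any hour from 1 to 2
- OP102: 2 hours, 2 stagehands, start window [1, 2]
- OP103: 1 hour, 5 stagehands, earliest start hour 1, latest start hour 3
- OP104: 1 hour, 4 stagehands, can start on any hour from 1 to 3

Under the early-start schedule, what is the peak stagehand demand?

Early-start schedule: OP100@1, OP101@1, OP102@1, OP103@1, OP104@1.
Load per hour: hour 1: 17, hour 2: 8, hour 3: 4.
Peak is 17.

17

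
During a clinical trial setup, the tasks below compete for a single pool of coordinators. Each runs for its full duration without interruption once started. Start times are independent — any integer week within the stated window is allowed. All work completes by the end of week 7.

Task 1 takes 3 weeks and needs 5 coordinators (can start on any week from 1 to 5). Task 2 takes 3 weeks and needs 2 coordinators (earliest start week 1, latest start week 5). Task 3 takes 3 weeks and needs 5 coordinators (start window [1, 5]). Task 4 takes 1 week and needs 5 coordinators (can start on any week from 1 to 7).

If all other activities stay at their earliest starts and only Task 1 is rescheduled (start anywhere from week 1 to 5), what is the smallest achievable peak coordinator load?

12

Task 1@1: w1:17  w2:12  w3:12  w4:0  w5:0  w6:0  w7:0 → peak 17
Task 1@2: w1:12  w2:12  w3:12  w4:5  w5:0  w6:0  w7:0 → peak 12
Task 1@3: w1:12  w2:7  w3:12  w4:5  w5:5  w6:0  w7:0 → peak 12
Task 1@4: w1:12  w2:7  w3:7  w4:5  w5:5  w6:5  w7:0 → peak 12
Task 1@5: w1:12  w2:7  w3:7  w4:0  w5:5  w6:5  w7:5 → peak 12
Best is Task 1@2, peak 12.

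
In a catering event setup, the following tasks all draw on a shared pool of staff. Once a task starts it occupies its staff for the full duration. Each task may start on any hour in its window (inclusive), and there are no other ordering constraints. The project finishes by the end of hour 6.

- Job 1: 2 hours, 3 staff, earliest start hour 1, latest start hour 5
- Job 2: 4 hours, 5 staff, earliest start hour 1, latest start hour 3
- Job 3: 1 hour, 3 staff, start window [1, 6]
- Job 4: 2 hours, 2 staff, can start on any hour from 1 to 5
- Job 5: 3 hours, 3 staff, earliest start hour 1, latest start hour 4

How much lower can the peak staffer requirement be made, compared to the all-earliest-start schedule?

Early-start peak: h1:16  h2:13  h3:8  h4:5  h5:0  h6:0 ⇒ 16.
Leveled (Job 1@1, Job 2@1, Job 3@3, Job 4@5, Job 5@4): h1:8  h2:8  h3:8  h4:8  h5:5  h6:5 ⇒ 8.
Reduction 16 − 8 = 8.

8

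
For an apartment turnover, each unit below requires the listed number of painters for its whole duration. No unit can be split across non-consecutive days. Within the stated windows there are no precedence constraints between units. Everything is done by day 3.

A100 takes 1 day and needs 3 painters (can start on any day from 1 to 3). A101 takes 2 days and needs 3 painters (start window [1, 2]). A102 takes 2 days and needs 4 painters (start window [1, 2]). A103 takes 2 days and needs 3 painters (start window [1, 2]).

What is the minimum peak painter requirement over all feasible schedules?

10

Early-start (A100@1, A101@1, A102@1, A103@1) gives peak 13: d1:13  d2:10  d3:0.
Shift A103→2.
Schedule A100@1, A101@1, A102@1, A103@2: d1:10  d2:10  d3:3 — peak 10.
No arrangement of the 24 feasible schedules does better.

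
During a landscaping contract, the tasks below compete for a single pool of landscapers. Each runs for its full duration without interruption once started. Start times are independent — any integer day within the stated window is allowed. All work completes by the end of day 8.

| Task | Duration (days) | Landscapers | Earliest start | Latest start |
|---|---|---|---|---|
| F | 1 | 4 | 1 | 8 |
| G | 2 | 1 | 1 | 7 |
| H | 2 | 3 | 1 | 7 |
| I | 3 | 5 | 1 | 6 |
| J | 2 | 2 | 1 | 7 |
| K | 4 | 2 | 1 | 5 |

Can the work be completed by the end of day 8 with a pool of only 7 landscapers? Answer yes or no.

Schedule F@1, G@1, H@4, I@6, J@2, K@2: d1:5  d2:5  d3:4  d4:5  d5:5  d6:5  d7:5  d8:5 — peak 5 ≤ 7.

yes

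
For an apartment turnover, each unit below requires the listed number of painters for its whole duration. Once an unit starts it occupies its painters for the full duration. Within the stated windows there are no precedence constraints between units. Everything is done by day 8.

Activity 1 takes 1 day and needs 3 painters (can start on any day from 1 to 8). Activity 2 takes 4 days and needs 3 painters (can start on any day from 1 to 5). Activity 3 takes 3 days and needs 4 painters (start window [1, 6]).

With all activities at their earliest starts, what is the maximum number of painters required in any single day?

Early-start schedule: Activity 1@1, Activity 2@1, Activity 3@1.
Load per day: day 1: 10, day 2: 7, day 3: 7, day 4: 3, day 5: 0, day 6: 0, day 7: 0, day 8: 0.
Peak is 10.

10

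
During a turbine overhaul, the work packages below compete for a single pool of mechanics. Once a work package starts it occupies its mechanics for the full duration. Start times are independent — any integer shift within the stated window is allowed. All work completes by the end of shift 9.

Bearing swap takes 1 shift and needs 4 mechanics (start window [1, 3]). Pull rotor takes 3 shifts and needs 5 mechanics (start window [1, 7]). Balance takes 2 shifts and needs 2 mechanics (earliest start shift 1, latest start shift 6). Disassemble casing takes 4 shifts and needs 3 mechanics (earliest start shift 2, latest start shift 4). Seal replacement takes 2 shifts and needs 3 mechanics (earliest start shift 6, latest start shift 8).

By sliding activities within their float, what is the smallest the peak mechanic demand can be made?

8

Early-start (Bearing swap@1, Pull rotor@1, Balance@1, Disassemble casing@2, Seal replacement@6) gives peak 11: s1:11  s2:10  s3:8  s4:3  s5:3  s6:3  s7:3  s8:0  s9:0.
Shift Pull rotor→2, Disassemble casing→3.
Schedule Bearing swap@1, Pull rotor@2, Balance@1, Disassemble casing@3, Seal replacement@6: s1:6  s2:7  s3:8  s4:8  s5:3  s6:6  s7:3  s8:0  s9:0 — peak 8.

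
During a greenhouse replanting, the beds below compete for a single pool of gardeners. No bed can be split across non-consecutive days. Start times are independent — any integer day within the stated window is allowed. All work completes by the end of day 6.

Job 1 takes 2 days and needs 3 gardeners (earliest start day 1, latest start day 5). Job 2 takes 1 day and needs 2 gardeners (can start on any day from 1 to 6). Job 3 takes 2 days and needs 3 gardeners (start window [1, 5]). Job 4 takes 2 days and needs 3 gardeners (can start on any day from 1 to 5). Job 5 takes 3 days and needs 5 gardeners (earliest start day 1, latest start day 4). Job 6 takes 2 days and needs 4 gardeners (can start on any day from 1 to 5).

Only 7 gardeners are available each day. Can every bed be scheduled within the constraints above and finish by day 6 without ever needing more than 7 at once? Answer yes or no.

no

Total gardener-days = 43; over 6 days the average is 43/6 > 7, so some day must exceed 7.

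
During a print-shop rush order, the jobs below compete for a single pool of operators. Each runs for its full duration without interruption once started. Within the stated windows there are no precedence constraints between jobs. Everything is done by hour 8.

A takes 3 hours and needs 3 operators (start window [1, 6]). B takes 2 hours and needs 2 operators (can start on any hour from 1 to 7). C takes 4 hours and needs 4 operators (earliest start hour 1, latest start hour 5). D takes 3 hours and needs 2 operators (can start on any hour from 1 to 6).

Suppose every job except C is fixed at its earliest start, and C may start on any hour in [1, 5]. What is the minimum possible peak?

7

C@1: h1:11  h2:11  h3:9  h4:4  h5:0  h6:0  h7:0  h8:0 → peak 11
C@2: h1:7  h2:11  h3:9  h4:4  h5:4  h6:0  h7:0  h8:0 → peak 11
C@3: h1:7  h2:7  h3:9  h4:4  h5:4  h6:4  h7:0  h8:0 → peak 9
C@4: h1:7  h2:7  h3:5  h4:4  h5:4  h6:4  h7:4  h8:0 → peak 7
C@5: h1:7  h2:7  h3:5  h4:0  h5:4  h6:4  h7:4  h8:4 → peak 7
Best is C@4, peak 7.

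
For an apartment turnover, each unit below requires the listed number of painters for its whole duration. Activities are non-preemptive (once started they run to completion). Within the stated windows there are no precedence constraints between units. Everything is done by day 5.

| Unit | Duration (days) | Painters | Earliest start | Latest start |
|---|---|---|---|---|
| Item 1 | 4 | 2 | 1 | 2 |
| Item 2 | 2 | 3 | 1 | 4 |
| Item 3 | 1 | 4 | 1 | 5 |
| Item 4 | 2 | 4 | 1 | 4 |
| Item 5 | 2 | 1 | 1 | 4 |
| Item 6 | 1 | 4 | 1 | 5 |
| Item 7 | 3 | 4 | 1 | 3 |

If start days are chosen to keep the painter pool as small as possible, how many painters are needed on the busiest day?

Early-start (Item 1@1, Item 2@1, Item 3@1, Item 4@1, Item 5@1, Item 6@1, Item 7@1) gives peak 22: d1:22  d2:14  d3:6  d4:2  d5:0.
Shift Item 4→2, Item 6→4, Item 7→3.
Schedule Item 1@1, Item 2@1, Item 3@1, Item 4@2, Item 5@1, Item 6@4, Item 7@3: d1:10  d2:10  d3:10  d4:10  d5:4 — peak 10.

10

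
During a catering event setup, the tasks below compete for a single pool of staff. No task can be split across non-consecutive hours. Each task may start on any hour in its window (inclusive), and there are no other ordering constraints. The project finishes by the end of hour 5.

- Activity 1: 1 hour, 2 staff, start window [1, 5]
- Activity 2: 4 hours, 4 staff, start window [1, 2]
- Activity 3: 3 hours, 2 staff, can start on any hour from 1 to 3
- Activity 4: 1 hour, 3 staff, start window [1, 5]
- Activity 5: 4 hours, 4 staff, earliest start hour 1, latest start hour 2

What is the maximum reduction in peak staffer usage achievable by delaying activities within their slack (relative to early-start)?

Early-start peak: h1:15  h2:10  h3:10  h4:8  h5:0 ⇒ 15.
Leveled (Activity 1@1, Activity 2@1, Activity 3@1, Activity 4@5, Activity 5@2): h1:8  h2:10  h3:10  h4:8  h5:7 ⇒ 10.
Reduction 15 − 10 = 5.

5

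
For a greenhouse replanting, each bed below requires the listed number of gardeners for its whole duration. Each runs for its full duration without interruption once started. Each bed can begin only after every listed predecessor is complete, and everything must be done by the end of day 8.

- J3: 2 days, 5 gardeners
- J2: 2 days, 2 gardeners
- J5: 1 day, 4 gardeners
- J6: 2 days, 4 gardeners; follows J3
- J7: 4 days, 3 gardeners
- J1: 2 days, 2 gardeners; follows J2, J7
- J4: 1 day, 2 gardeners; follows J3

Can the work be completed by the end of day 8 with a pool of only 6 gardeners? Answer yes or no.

no

The minimum achievable peak is 7; 6 < 7, so no feasible schedule stays within the cap.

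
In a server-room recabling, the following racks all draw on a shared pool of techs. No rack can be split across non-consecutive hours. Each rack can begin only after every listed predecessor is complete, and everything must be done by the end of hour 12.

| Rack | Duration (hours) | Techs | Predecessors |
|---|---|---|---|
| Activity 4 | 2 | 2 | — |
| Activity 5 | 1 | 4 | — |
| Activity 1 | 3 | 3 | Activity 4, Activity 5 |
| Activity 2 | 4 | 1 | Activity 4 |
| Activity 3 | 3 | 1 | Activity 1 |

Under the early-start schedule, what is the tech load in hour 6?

At early start, hour 6 has: Activity 2, Activity 3.
Demand: 1 + 1 = 2.

2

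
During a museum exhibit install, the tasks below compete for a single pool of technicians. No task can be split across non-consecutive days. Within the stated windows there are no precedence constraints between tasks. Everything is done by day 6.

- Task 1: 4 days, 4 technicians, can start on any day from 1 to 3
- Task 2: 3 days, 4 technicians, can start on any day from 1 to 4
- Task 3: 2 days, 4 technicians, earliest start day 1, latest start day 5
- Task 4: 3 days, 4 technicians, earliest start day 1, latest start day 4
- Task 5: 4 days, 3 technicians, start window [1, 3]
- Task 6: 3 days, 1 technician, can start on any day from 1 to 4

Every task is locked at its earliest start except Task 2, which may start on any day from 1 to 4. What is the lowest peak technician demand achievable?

16

Task 2@1: d1:20  d2:20  d3:16  d4:7  d5:0  d6:0 → peak 20
Task 2@2: d1:16  d2:20  d3:16  d4:11  d5:0  d6:0 → peak 20
Task 2@3: d1:16  d2:16  d3:16  d4:11  d5:4  d6:0 → peak 16
Task 2@4: d1:16  d2:16  d3:12  d4:11  d5:4  d6:4 → peak 16
Best is Task 2@3, peak 16.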